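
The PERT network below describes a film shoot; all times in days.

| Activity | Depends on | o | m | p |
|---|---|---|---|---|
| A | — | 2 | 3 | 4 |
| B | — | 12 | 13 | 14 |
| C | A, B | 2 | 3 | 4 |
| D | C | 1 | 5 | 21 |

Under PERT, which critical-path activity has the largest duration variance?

D

te_A = (2 + 4·3 + 4)/6 = 18/6 = 3; σ²_A = ((4−2)/6)² = 0.111
te_B = (12 + 4·13 + 14)/6 = 78/6 = 13; σ²_B = ((14−12)/6)² = 0.111
te_C = (2 + 4·3 + 4)/6 = 18/6 = 3; σ²_C = ((4−2)/6)² = 0.111
te_D = (1 + 4·5 + 21)/6 = 42/6 = 7; σ²_D = ((21−1)/6)² = 11.111

Forward pass:
ES_A = 0; EF_A = 3
ES_B = 0; EF_B = 13
ES_C = max(EF_A=3, EF_B=13) = 13; EF_C = 13+3 = 16
ES_D = 16; EF_D = 16+7 = 23
Expected project duration μ = 23 days. Critical path: B → C → D.

Variances on critical path: σ²_B=0.111, σ²_C=0.111, σ²_D=11.111.
Largest is σ²_D = 11.111.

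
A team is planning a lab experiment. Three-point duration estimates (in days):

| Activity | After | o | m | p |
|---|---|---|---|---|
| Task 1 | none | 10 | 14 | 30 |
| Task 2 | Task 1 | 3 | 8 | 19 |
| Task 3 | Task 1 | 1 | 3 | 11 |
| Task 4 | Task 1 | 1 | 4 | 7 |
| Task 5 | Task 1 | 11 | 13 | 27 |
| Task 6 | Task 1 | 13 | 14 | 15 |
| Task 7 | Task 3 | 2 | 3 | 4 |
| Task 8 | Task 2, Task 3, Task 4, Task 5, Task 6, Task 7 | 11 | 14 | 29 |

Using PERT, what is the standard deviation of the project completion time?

te_Task 1 = (10 + 4·14 + 30)/6 = 96/6 = 16; σ²_Task 1 = ((30−10)/6)² = 11.111
te_Task 2 = (3 + 4·8 + 19)/6 = 54/6 = 9; σ²_Task 2 = ((19−3)/6)² = 7.111
te_Task 3 = (1 + 4·3 + 11)/6 = 24/6 = 4; σ²_Task 3 = ((11−1)/6)² = 2.778
te_Task 4 = (1 + 4·4 + 7)/6 = 24/6 = 4; σ²_Task 4 = ((7−1)/6)² = 1.000
te_Task 5 = (11 + 4·13 + 27)/6 = 90/6 = 15; σ²_Task 5 = ((27−11)/6)² = 7.111
te_Task 6 = (13 + 4·14 + 15)/6 = 84/6 = 14; σ²_Task 6 = ((15−13)/6)² = 0.111
te_Task 7 = (2 + 4·3 + 4)/6 = 18/6 = 3; σ²_Task 7 = ((4−2)/6)² = 0.111
te_Task 8 = (11 + 4·14 + 29)/6 = 96/6 = 16; σ²_Task 8 = ((29−11)/6)² = 9.000

Forward pass:
ES_Task 1 = 0; EF_Task 1 = 16
ES_Task 2 = 16; EF_Task 2 = 16+9 = 25
ES_Task 3 = 16; EF_Task 3 = 16+4 = 20
ES_Task 4 = 16; EF_Task 4 = 16+4 = 20
ES_Task 5 = 16; EF_Task 5 = 16+15 = 31
ES_Task 6 = 16; EF_Task 6 = 16+14 = 30
ES_Task 7 = 20; EF_Task 7 = 20+3 = 23
ES_Task 8 = max(EF_Task 2=25, EF_Task 3=20, EF_Task 4=20, EF_Task 5=31, EF_Task 6=30, EF_Task 7=23) = 31; EF_Task 8 = 31+16 = 47
Expected project duration μ = 47 days. Critical path: Task 1 → Task 5 → Task 8.

Variance along critical path = 11.111 + 7.111 + 9.000 = 27.222
σ = √27.222 = 5.217 days

5.22 days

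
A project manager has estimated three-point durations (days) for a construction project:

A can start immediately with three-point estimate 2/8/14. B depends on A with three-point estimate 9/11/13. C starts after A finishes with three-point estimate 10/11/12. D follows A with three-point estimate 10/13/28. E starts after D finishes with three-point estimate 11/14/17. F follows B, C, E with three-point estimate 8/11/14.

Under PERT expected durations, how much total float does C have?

18 days

te_A = (2 + 4·8 + 14)/6 = 48/6 = 8
te_B = (9 + 4·11 + 13)/6 = 66/6 = 11
te_C = (10 + 4·11 + 12)/6 = 66/6 = 11
te_D = (10 + 4·13 + 28)/6 = 90/6 = 15
te_E = (11 + 4·14 + 17)/6 = 84/6 = 14
te_F = (8 + 4·11 + 14)/6 = 66/6 = 11

Forward pass:
ES_A = 0; EF_A = 8
ES_B = 8; EF_B = 8+11 = 19
ES_C = 8; EF_C = 8+11 = 19
ES_D = 8; EF_D = 8+15 = 23
ES_E = 23; EF_E = 23+14 = 37
ES_F = max(EF_B=19, EF_C=19, EF_E=37) = 37; EF_F = 37+11 = 48
Expected project duration μ = 48 days. Critical path: A → D → E → F.

Backward pass:
LF_F = 48; LS_F = 48−11 = 37
LF_E = LS_F = 37; LS_E = 37−14 = 23
LF_D = LS_E = 23; LS_D = 23−15 = 8
LF_C = LS_F = 37; LS_C = 37−11 = 26
LF_B = LS_F = 37; LS_B = 37−11 = 26
LF_A = min(LS_B=26, LS_C=26, LS_D=8) = 8; LS_A = 8−8 = 0
Slack_C = LS_C − ES_C = 26 − 8 = 18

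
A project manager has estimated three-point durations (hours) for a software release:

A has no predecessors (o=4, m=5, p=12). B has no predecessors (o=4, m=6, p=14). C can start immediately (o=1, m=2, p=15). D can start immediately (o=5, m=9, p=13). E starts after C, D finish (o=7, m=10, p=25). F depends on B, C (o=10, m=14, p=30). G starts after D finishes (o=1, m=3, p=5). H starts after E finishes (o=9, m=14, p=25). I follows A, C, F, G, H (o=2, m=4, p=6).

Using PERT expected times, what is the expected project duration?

40 hours

te_A = (4 + 4·5 + 12)/6 = 36/6 = 6
te_B = (4 + 4·6 + 14)/6 = 42/6 = 7
te_C = (1 + 4·2 + 15)/6 = 24/6 = 4
te_D = (5 + 4·9 + 13)/6 = 54/6 = 9
te_E = (7 + 4·10 + 25)/6 = 72/6 = 12
te_F = (10 + 4·14 + 30)/6 = 96/6 = 16
te_G = (1 + 4·3 + 5)/6 = 18/6 = 3
te_H = (9 + 4·14 + 25)/6 = 90/6 = 15
te_I = (2 + 4·4 + 6)/6 = 24/6 = 4

Forward pass:
ES_A = 0; EF_A = 6
ES_B = 0; EF_B = 7
ES_C = 0; EF_C = 4
ES_D = 0; EF_D = 9
ES_E = max(EF_C=4, EF_D=9) = 9; EF_E = 9+12 = 21
ES_F = max(EF_B=7, EF_C=4) = 7; EF_F = 7+16 = 23
ES_G = 9; EF_G = 9+3 = 12
ES_H = 21; EF_H = 21+15 = 36
ES_I = max(EF_A=6, EF_C=4, EF_F=23, EF_G=12, EF_H=36) = 36; EF_I = 36+4 = 40
Expected project duration μ = 40 hours. Critical path: D → E → H → I.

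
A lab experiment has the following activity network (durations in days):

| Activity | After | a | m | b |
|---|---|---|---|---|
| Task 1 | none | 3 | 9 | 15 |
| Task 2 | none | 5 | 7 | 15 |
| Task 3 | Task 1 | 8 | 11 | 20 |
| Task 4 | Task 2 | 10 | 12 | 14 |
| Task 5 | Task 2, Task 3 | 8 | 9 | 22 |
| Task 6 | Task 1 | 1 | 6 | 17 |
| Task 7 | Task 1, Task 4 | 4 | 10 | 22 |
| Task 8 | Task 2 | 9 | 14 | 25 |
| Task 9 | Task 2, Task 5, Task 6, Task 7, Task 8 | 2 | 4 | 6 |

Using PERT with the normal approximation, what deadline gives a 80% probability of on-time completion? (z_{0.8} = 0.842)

39.1 days

te_Task 1 = (3 + 4·9 + 15)/6 = 54/6 = 9; σ²_Task 1 = ((15−3)/6)² = 4.000
te_Task 2 = (5 + 4·7 + 15)/6 = 48/6 = 8; σ²_Task 2 = ((15−5)/6)² = 2.778
te_Task 3 = (8 + 4·11 + 20)/6 = 72/6 = 12; σ²_Task 3 = ((20−8)/6)² = 4.000
te_Task 4 = (10 + 4·12 + 14)/6 = 72/6 = 12; σ²_Task 4 = ((14−10)/6)² = 0.444
te_Task 5 = (8 + 4·9 + 22)/6 = 66/6 = 11; σ²_Task 5 = ((22−8)/6)² = 5.444
te_Task 6 = (1 + 4·6 + 17)/6 = 42/6 = 7; σ²_Task 6 = ((17−1)/6)² = 7.111
te_Task 7 = (4 + 4·10 + 22)/6 = 66/6 = 11; σ²_Task 7 = ((22−4)/6)² = 9.000
te_Task 8 = (9 + 4·14 + 25)/6 = 90/6 = 15; σ²_Task 8 = ((25−9)/6)² = 7.111
te_Task 9 = (2 + 4·4 + 6)/6 = 24/6 = 4; σ²_Task 9 = ((6−2)/6)² = 0.444

Forward pass:
ES_Task 1 = 0; EF_Task 1 = 9
ES_Task 2 = 0; EF_Task 2 = 8
ES_Task 3 = 9; EF_Task 3 = 9+12 = 21
ES_Task 4 = 8; EF_Task 4 = 8+12 = 20
ES_Task 5 = max(EF_Task 2=8, EF_Task 3=21) = 21; EF_Task 5 = 21+11 = 32
ES_Task 6 = 9; EF_Task 6 = 9+7 = 16
ES_Task 7 = max(EF_Task 1=9, EF_Task 4=20) = 20; EF_Task 7 = 20+11 = 31
ES_Task 8 = 8; EF_Task 8 = 8+15 = 23
ES_Task 9 = max(EF_Task 2=8, EF_Task 5=32, EF_Task 6=16, EF_Task 7=31, EF_Task 8=23) = 32; EF_Task 9 = 32+4 = 36
Expected project duration μ = 36 days. Critical path: Task 1 → Task 3 → Task 5 → Task 9.

Variance along critical path = 4.000 + 4.000 + 5.444 + 0.444 = 13.889; σ = 3.727 days.
D = μ + z·σ = 36 + 0.842·3.727 = 39.1 days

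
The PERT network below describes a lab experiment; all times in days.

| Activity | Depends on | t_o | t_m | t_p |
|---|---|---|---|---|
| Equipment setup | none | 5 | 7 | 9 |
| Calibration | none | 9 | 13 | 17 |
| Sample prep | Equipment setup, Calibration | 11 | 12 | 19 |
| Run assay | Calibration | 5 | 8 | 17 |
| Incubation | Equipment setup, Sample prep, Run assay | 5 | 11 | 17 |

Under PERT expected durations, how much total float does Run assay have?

4 days

te_Equipment setup = (5 + 4·7 + 9)/6 = 42/6 = 7
te_Calibration = (9 + 4·13 + 17)/6 = 78/6 = 13
te_Sample prep = (11 + 4·12 + 19)/6 = 78/6 = 13
te_Run assay = (5 + 4·8 + 17)/6 = 54/6 = 9
te_Incubation = (5 + 4·11 + 17)/6 = 66/6 = 11

Forward pass:
ES_Equipment setup = 0; EF_Equipment setup = 7
ES_Calibration = 0; EF_Calibration = 13
ES_Sample prep = max(EF_Equipment setup=7, EF_Calibration=13) = 13; EF_Sample prep = 13+13 = 26
ES_Run assay = 13; EF_Run assay = 13+9 = 22
ES_Incubation = max(EF_Equipment setup=7, EF_Sample prep=26, EF_Run assay=22) = 26; EF_Incubation = 26+11 = 37
Expected project duration μ = 37 days. Critical path: Calibration → Sample prep → Incubation.

Backward pass:
LF_Incubation = 37; LS_Incubation = 37−11 = 26
LF_Run assay = LS_Incubation = 26; LS_Run assay = 26−9 = 17
LF_Sample prep = LS_Incubation = 26; LS_Sample prep = 26−13 = 13
LF_Calibration = min(LS_Sample prep=13, LS_Run assay=17) = 13; LS_Calibration = 13−13 = 0
LF_Equipment setup = min(LS_Sample prep=13, LS_Incubation=26) = 13; LS_Equipment setup = 13−7 = 6
Slack_Run assay = LS_Run assay − ES_Run assay = 17 − 13 = 4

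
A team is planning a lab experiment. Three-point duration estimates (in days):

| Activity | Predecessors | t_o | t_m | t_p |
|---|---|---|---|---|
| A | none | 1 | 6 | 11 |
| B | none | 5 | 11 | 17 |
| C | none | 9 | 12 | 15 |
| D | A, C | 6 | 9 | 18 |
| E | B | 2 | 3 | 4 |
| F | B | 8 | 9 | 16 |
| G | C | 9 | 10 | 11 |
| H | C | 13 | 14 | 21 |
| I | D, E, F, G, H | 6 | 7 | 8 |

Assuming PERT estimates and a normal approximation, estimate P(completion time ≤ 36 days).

te_A = (1 + 4·6 + 11)/6 = 36/6 = 6; σ²_A = ((11−1)/6)² = 2.778
te_B = (5 + 4·11 + 17)/6 = 66/6 = 11; σ²_B = ((17−5)/6)² = 4.000
te_C = (9 + 4·12 + 15)/6 = 72/6 = 12; σ²_C = ((15−9)/6)² = 1.000
te_D = (6 + 4·9 + 18)/6 = 60/6 = 10; σ²_D = ((18−6)/6)² = 4.000
te_E = (2 + 4·3 + 4)/6 = 18/6 = 3; σ²_E = ((4−2)/6)² = 0.111
te_F = (8 + 4·9 + 16)/6 = 60/6 = 10; σ²_F = ((16−8)/6)² = 1.778
te_G = (9 + 4·10 + 11)/6 = 60/6 = 10; σ²_G = ((11−9)/6)² = 0.111
te_H = (13 + 4·14 + 21)/6 = 90/6 = 15; σ²_H = ((21−13)/6)² = 1.778
te_I = (6 + 4·7 + 8)/6 = 42/6 = 7; σ²_I = ((8−6)/6)² = 0.111

Forward pass:
ES_A = 0; EF_A = 6
ES_B = 0; EF_B = 11
ES_C = 0; EF_C = 12
ES_D = max(EF_A=6, EF_C=12) = 12; EF_D = 12+10 = 22
ES_E = 11; EF_E = 11+3 = 14
ES_F = 11; EF_F = 11+10 = 21
ES_G = 12; EF_G = 12+10 = 22
ES_H = 12; EF_H = 12+15 = 27
ES_I = max(EF_D=22, EF_E=14, EF_F=21, EF_G=22, EF_H=27) = 27; EF_I = 27+7 = 34
Expected project duration μ = 34 days. Critical path: C → H → I.

Variance along critical path = 1.000 + 1.778 + 0.111 = 2.889; σ = √2.889 = 1.700 days.
Z = (36 − 34) / 1.700 = 1.177
P(T ≤ 36) = Φ(1.177) ≈ 0.880

0.880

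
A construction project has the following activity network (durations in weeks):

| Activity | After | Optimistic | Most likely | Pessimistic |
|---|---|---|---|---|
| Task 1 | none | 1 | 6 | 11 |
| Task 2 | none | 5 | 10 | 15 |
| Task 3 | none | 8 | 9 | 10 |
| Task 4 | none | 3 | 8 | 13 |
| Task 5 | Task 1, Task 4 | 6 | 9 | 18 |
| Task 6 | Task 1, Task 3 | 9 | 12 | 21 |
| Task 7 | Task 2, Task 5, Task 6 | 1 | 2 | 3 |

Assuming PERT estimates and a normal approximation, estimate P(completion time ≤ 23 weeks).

te_Task 1 = (1 + 4·6 + 11)/6 = 36/6 = 6; σ²_Task 1 = ((11−1)/6)² = 2.778
te_Task 2 = (5 + 4·10 + 15)/6 = 60/6 = 10; σ²_Task 2 = ((15−5)/6)² = 2.778
te_Task 3 = (8 + 4·9 + 10)/6 = 54/6 = 9; σ²_Task 3 = ((10−8)/6)² = 0.111
te_Task 4 = (3 + 4·8 + 13)/6 = 48/6 = 8; σ²_Task 4 = ((13−3)/6)² = 2.778
te_Task 5 = (6 + 4·9 + 18)/6 = 60/6 = 10; σ²_Task 5 = ((18−6)/6)² = 4.000
te_Task 6 = (9 + 4·12 + 21)/6 = 78/6 = 13; σ²_Task 6 = ((21−9)/6)² = 4.000
te_Task 7 = (1 + 4·2 + 3)/6 = 12/6 = 2; σ²_Task 7 = ((3−1)/6)² = 0.111

Forward pass:
ES_Task 1 = 0; EF_Task 1 = 6
ES_Task 2 = 0; EF_Task 2 = 10
ES_Task 3 = 0; EF_Task 3 = 9
ES_Task 4 = 0; EF_Task 4 = 8
ES_Task 5 = max(EF_Task 1=6, EF_Task 4=8) = 8; EF_Task 5 = 8+10 = 18
ES_Task 6 = max(EF_Task 1=6, EF_Task 3=9) = 9; EF_Task 6 = 9+13 = 22
ES_Task 7 = max(EF_Task 2=10, EF_Task 5=18, EF_Task 6=22) = 22; EF_Task 7 = 22+2 = 24
Expected project duration μ = 24 weeks. Critical path: Task 3 → Task 6 → Task 7.

Variance along critical path = 0.111 + 4.000 + 0.111 = 4.222; σ = √4.222 = 2.055 weeks.
Z = (23 − 24) / 2.055 = -0.487
P(T ≤ 23) = Φ(-0.487) ≈ 0.313

0.313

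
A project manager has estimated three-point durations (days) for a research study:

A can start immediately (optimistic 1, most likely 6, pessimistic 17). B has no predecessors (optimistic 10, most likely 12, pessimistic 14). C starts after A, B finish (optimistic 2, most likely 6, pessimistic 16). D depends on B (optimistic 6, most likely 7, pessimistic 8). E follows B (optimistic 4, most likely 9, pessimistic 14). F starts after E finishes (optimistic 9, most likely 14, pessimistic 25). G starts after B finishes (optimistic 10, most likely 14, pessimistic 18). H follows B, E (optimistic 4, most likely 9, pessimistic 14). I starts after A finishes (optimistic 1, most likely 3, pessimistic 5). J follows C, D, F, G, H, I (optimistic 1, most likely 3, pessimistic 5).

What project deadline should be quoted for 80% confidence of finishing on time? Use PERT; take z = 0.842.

41.8 days

te_A = (1 + 4·6 + 17)/6 = 42/6 = 7; σ²_A = ((17−1)/6)² = 7.111
te_B = (10 + 4·12 + 14)/6 = 72/6 = 12; σ²_B = ((14−10)/6)² = 0.444
te_C = (2 + 4·6 + 16)/6 = 42/6 = 7; σ²_C = ((16−2)/6)² = 5.444
te_D = (6 + 4·7 + 8)/6 = 42/6 = 7; σ²_D = ((8−6)/6)² = 0.111
te_E = (4 + 4·9 + 14)/6 = 54/6 = 9; σ²_E = ((14−4)/6)² = 2.778
te_F = (9 + 4·14 + 25)/6 = 90/6 = 15; σ²_F = ((25−9)/6)² = 7.111
te_G = (10 + 4·14 + 18)/6 = 84/6 = 14; σ²_G = ((18−10)/6)² = 1.778
te_H = (4 + 4·9 + 14)/6 = 54/6 = 9; σ²_H = ((14−4)/6)² = 2.778
te_I = (1 + 4·3 + 5)/6 = 18/6 = 3; σ²_I = ((5−1)/6)² = 0.444
te_J = (1 + 4·3 + 5)/6 = 18/6 = 3; σ²_J = ((5−1)/6)² = 0.444

Forward pass:
ES_A = 0; EF_A = 7
ES_B = 0; EF_B = 12
ES_C = max(EF_A=7, EF_B=12) = 12; EF_C = 12+7 = 19
ES_D = 12; EF_D = 12+7 = 19
ES_E = 12; EF_E = 12+9 = 21
ES_F = 21; EF_F = 21+15 = 36
ES_G = 12; EF_G = 12+14 = 26
ES_H = max(EF_B=12, EF_E=21) = 21; EF_H = 21+9 = 30
ES_I = 7; EF_I = 7+3 = 10
ES_J = max(EF_C=19, EF_D=19, EF_F=36, EF_G=26, EF_H=30, EF_I=10) = 36; EF_J = 36+3 = 39
Expected project duration μ = 39 days. Critical path: B → E → F → J.

Variance along critical path = 0.444 + 2.778 + 7.111 + 0.444 = 10.778; σ = 3.283 days.
D = μ + z·σ = 39 + 0.842·3.283 = 41.8 days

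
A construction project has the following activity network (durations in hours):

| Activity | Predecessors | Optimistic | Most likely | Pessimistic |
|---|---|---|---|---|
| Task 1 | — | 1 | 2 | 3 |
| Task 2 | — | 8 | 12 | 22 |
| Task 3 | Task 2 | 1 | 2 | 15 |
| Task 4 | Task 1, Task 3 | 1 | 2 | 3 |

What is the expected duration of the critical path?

te_Task 1 = (1 + 4·2 + 3)/6 = 12/6 = 2
te_Task 2 = (8 + 4·12 + 22)/6 = 78/6 = 13
te_Task 3 = (1 + 4·2 + 15)/6 = 24/6 = 4
te_Task 4 = (1 + 4·2 + 3)/6 = 12/6 = 2

Forward pass:
ES_Task 1 = 0; EF_Task 1 = 2
ES_Task 2 = 0; EF_Task 2 = 13
ES_Task 3 = 13; EF_Task 3 = 13+4 = 17
ES_Task 4 = max(EF_Task 1=2, EF_Task 3=17) = 17; EF_Task 4 = 17+2 = 19
Expected project duration μ = 19 hours. Critical path: Task 2 → Task 3 → Task 4.

19 hours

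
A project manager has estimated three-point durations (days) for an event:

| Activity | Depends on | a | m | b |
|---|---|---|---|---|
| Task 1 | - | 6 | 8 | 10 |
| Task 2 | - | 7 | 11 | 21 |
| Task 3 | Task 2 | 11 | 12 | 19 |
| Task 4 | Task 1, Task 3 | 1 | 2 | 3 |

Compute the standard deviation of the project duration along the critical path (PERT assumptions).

2.71 days

te_Task 1 = (6 + 4·8 + 10)/6 = 48/6 = 8; σ²_Task 1 = ((10−6)/6)² = 0.444
te_Task 2 = (7 + 4·11 + 21)/6 = 72/6 = 12; σ²_Task 2 = ((21−7)/6)² = 5.444
te_Task 3 = (11 + 4·12 + 19)/6 = 78/6 = 13; σ²_Task 3 = ((19−11)/6)² = 1.778
te_Task 4 = (1 + 4·2 + 3)/6 = 12/6 = 2; σ²_Task 4 = ((3−1)/6)² = 0.111

Forward pass:
ES_Task 1 = 0; EF_Task 1 = 8
ES_Task 2 = 0; EF_Task 2 = 12
ES_Task 3 = 12; EF_Task 3 = 12+13 = 25
ES_Task 4 = max(EF_Task 1=8, EF_Task 3=25) = 25; EF_Task 4 = 25+2 = 27
Expected project duration μ = 27 days. Critical path: Task 2 → Task 3 → Task 4.

Variance along critical path = 5.444 + 1.778 + 0.111 = 7.333
σ = √7.333 = 2.708 days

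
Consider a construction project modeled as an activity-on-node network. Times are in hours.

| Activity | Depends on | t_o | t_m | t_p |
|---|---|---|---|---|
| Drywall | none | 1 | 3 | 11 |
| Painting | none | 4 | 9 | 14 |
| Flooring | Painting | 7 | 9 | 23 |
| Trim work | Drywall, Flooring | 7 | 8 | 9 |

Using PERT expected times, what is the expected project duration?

te_Drywall = (1 + 4·3 + 11)/6 = 24/6 = 4
te_Painting = (4 + 4·9 + 14)/6 = 54/6 = 9
te_Flooring = (7 + 4·9 + 23)/6 = 66/6 = 11
te_Trim work = (7 + 4·8 + 9)/6 = 48/6 = 8

Forward pass:
ES_Drywall = 0; EF_Drywall = 4
ES_Painting = 0; EF_Painting = 9
ES_Flooring = 9; EF_Flooring = 9+11 = 20
ES_Trim work = max(EF_Drywall=4, EF_Flooring=20) = 20; EF_Trim work = 20+8 = 28
Expected project duration μ = 28 hours. Critical path: Painting → Flooring → Trim work.

28 hours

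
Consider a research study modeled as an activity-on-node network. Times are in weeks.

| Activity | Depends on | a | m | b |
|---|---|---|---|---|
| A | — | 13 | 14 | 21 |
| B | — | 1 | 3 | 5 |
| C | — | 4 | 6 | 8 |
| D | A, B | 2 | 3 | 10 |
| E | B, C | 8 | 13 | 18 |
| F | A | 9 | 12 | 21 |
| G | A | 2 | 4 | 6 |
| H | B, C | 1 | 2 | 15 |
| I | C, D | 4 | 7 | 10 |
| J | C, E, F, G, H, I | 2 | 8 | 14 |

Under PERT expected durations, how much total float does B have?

te_A = (13 + 4·14 + 21)/6 = 90/6 = 15
te_B = (1 + 4·3 + 5)/6 = 18/6 = 3
te_C = (4 + 4·6 + 8)/6 = 36/6 = 6
te_D = (2 + 4·3 + 10)/6 = 24/6 = 4
te_E = (8 + 4·13 + 18)/6 = 78/6 = 13
te_F = (9 + 4·12 + 21)/6 = 78/6 = 13
te_G = (2 + 4·4 + 6)/6 = 24/6 = 4
te_H = (1 + 4·2 + 15)/6 = 24/6 = 4
te_I = (4 + 4·7 + 10)/6 = 42/6 = 7
te_J = (2 + 4·8 + 14)/6 = 48/6 = 8

Forward pass:
ES_A = 0; EF_A = 15
ES_B = 0; EF_B = 3
ES_C = 0; EF_C = 6
ES_D = max(EF_A=15, EF_B=3) = 15; EF_D = 15+4 = 19
ES_E = max(EF_B=3, EF_C=6) = 6; EF_E = 6+13 = 19
ES_F = 15; EF_F = 15+13 = 28
ES_G = 15; EF_G = 15+4 = 19
ES_H = max(EF_B=3, EF_C=6) = 6; EF_H = 6+4 = 10
ES_I = max(EF_C=6, EF_D=19) = 19; EF_I = 19+7 = 26
ES_J = max(EF_C=6, EF_E=19, EF_F=28, EF_G=19, EF_H=10, EF_I=26) = 28; EF_J = 28+8 = 36
Expected project duration μ = 36 weeks. Critical path: A → F → J.

Backward pass:
LF_J = 36; LS_J = 36−8 = 28
LF_I = LS_J = 28; LS_I = 28−7 = 21
LF_H = LS_J = 28; LS_H = 28−4 = 24
LF_G = LS_J = 28; LS_G = 28−4 = 24
LF_F = LS_J = 28; LS_F = 28−13 = 15
LF_E = LS_J = 28; LS_E = 28−13 = 15
LF_D = LS_I = 21; LS_D = 21−4 = 17
LF_C = min(LS_E=15, LS_H=24, LS_I=21, LS_J=28) = 15; LS_C = 15−6 = 9
LF_B = min(LS_D=17, LS_E=15, LS_H=24) = 15; LS_B = 15−3 = 12
LF_A = min(LS_D=17, LS_F=15, LS_G=24) = 15; LS_A = 15−15 = 0
Slack_B = LS_B − ES_B = 12 − 0 = 12

12 weeks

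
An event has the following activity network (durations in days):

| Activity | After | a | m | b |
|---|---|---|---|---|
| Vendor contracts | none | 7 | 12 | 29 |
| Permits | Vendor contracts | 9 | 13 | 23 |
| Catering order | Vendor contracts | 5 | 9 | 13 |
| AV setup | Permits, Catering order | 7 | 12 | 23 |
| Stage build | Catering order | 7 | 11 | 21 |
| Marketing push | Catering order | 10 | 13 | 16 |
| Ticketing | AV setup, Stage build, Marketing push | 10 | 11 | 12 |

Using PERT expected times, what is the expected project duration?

52 days

te_Vendor contracts = (7 + 4·12 + 29)/6 = 84/6 = 14
te_Permits = (9 + 4·13 + 23)/6 = 84/6 = 14
te_Catering order = (5 + 4·9 + 13)/6 = 54/6 = 9
te_AV setup = (7 + 4·12 + 23)/6 = 78/6 = 13
te_Stage build = (7 + 4·11 + 21)/6 = 72/6 = 12
te_Marketing push = (10 + 4·13 + 16)/6 = 78/6 = 13
te_Ticketing = (10 + 4·11 + 12)/6 = 66/6 = 11

Forward pass:
ES_Vendor contracts = 0; EF_Vendor contracts = 14
ES_Permits = 14; EF_Permits = 14+14 = 28
ES_Catering order = 14; EF_Catering order = 14+9 = 23
ES_AV setup = max(EF_Permits=28, EF_Catering order=23) = 28; EF_AV setup = 28+13 = 41
ES_Stage build = 23; EF_Stage build = 23+12 = 35
ES_Marketing push = 23; EF_Marketing push = 23+13 = 36
ES_Ticketing = max(EF_AV setup=41, EF_Stage build=35, EF_Marketing push=36) = 41; EF_Ticketing = 41+11 = 52
Expected project duration μ = 52 days. Critical path: Vendor contracts → Permits → AV setup → Ticketing.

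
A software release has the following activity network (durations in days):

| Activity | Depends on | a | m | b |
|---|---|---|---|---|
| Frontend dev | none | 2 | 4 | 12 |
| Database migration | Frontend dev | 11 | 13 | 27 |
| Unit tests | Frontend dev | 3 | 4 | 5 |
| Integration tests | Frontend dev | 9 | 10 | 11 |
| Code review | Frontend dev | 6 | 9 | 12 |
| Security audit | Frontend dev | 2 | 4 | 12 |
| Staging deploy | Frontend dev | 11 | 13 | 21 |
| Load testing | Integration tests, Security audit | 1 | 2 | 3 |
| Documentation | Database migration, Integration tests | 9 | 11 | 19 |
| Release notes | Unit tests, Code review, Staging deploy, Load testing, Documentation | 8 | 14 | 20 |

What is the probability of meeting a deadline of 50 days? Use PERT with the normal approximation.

0.836

te_Frontend dev = (2 + 4·4 + 12)/6 = 30/6 = 5; σ²_Frontend dev = ((12−2)/6)² = 2.778
te_Database migration = (11 + 4·13 + 27)/6 = 90/6 = 15; σ²_Database migration = ((27−11)/6)² = 7.111
te_Unit tests = (3 + 4·4 + 5)/6 = 24/6 = 4; σ²_Unit tests = ((5−3)/6)² = 0.111
te_Integration tests = (9 + 4·10 + 11)/6 = 60/6 = 10; σ²_Integration tests = ((11−9)/6)² = 0.111
te_Code review = (6 + 4·9 + 12)/6 = 54/6 = 9; σ²_Code review = ((12−6)/6)² = 1.000
te_Security audit = (2 + 4·4 + 12)/6 = 30/6 = 5; σ²_Security audit = ((12−2)/6)² = 2.778
te_Staging deploy = (11 + 4·13 + 21)/6 = 84/6 = 14; σ²_Staging deploy = ((21−11)/6)² = 2.778
te_Load testing = (1 + 4·2 + 3)/6 = 12/6 = 2; σ²_Load testing = ((3−1)/6)² = 0.111
te_Documentation = (9 + 4·11 + 19)/6 = 72/6 = 12; σ²_Documentation = ((19−9)/6)² = 2.778
te_Release notes = (8 + 4·14 + 20)/6 = 84/6 = 14; σ²_Release notes = ((20−8)/6)² = 4.000

Forward pass:
ES_Frontend dev = 0; EF_Frontend dev = 5
ES_Database migration = 5; EF_Database migration = 5+15 = 20
ES_Unit tests = 5; EF_Unit tests = 5+4 = 9
ES_Integration tests = 5; EF_Integration tests = 5+10 = 15
ES_Code review = 5; EF_Code review = 5+9 = 14
ES_Security audit = 5; EF_Security audit = 5+5 = 10
ES_Staging deploy = 5; EF_Staging deploy = 5+14 = 19
ES_Load testing = max(EF_Integration tests=15, EF_Security audit=10) = 15; EF_Load testing = 15+2 = 17
ES_Documentation = max(EF_Database migration=20, EF_Integration tests=15) = 20; EF_Documentation = 20+12 = 32
ES_Release notes = max(EF_Unit tests=9, EF_Code review=14, EF_Staging deploy=19, EF_Load testing=17, EF_Documentation=32) = 32; EF_Release notes = 32+14 = 46
Expected project duration μ = 46 days. Critical path: Frontend dev → Database migration → Documentation → Release notes.

Variance along critical path = 2.778 + 7.111 + 2.778 + 4.000 = 16.667; σ = √16.667 = 4.082 days.
Z = (50 − 46) / 4.082 = 0.980
P(T ≤ 50) = Φ(0.980) ≈ 0.836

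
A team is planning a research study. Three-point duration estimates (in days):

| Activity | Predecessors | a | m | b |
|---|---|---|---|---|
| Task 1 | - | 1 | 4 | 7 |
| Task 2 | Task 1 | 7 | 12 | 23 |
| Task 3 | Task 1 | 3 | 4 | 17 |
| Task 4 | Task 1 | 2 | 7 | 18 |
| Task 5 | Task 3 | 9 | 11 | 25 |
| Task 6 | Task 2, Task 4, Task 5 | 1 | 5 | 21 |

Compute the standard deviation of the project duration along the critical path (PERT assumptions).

4.97 days

te_Task 1 = (1 + 4·4 + 7)/6 = 24/6 = 4; σ²_Task 1 = ((7−1)/6)² = 1.000
te_Task 2 = (7 + 4·12 + 23)/6 = 78/6 = 13; σ²_Task 2 = ((23−7)/6)² = 7.111
te_Task 3 = (3 + 4·4 + 17)/6 = 36/6 = 6; σ²_Task 3 = ((17−3)/6)² = 5.444
te_Task 4 = (2 + 4·7 + 18)/6 = 48/6 = 8; σ²_Task 4 = ((18−2)/6)² = 7.111
te_Task 5 = (9 + 4·11 + 25)/6 = 78/6 = 13; σ²_Task 5 = ((25−9)/6)² = 7.111
te_Task 6 = (1 + 4·5 + 21)/6 = 42/6 = 7; σ²_Task 6 = ((21−1)/6)² = 11.111

Forward pass:
ES_Task 1 = 0; EF_Task 1 = 4
ES_Task 2 = 4; EF_Task 2 = 4+13 = 17
ES_Task 3 = 4; EF_Task 3 = 4+6 = 10
ES_Task 4 = 4; EF_Task 4 = 4+8 = 12
ES_Task 5 = 10; EF_Task 5 = 10+13 = 23
ES_Task 6 = max(EF_Task 2=17, EF_Task 4=12, EF_Task 5=23) = 23; EF_Task 6 = 23+7 = 30
Expected project duration μ = 30 days. Critical path: Task 1 → Task 3 → Task 5 → Task 6.

Variance along critical path = 1.000 + 5.444 + 7.111 + 11.111 = 24.667
σ = √24.667 = 4.967 days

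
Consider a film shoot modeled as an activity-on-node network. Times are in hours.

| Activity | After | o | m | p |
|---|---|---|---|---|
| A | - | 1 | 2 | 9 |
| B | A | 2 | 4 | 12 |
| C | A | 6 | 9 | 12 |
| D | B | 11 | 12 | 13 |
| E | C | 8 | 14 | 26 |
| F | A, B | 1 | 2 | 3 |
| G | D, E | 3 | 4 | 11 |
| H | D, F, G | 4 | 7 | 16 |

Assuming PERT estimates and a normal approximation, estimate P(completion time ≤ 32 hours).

te_A = (1 + 4·2 + 9)/6 = 18/6 = 3; σ²_A = ((9−1)/6)² = 1.778
te_B = (2 + 4·4 + 12)/6 = 30/6 = 5; σ²_B = ((12−2)/6)² = 2.778
te_C = (6 + 4·9 + 12)/6 = 54/6 = 9; σ²_C = ((12−6)/6)² = 1.000
te_D = (11 + 4·12 + 13)/6 = 72/6 = 12; σ²_D = ((13−11)/6)² = 0.111
te_E = (8 + 4·14 + 26)/6 = 90/6 = 15; σ²_E = ((26−8)/6)² = 9.000
te_F = (1 + 4·2 + 3)/6 = 12/6 = 2; σ²_F = ((3−1)/6)² = 0.111
te_G = (3 + 4·4 + 11)/6 = 30/6 = 5; σ²_G = ((11−3)/6)² = 1.778
te_H = (4 + 4·7 + 16)/6 = 48/6 = 8; σ²_H = ((16−4)/6)² = 4.000

Forward pass:
ES_A = 0; EF_A = 3
ES_B = 3; EF_B = 3+5 = 8
ES_C = 3; EF_C = 3+9 = 12
ES_D = 8; EF_D = 8+12 = 20
ES_E = 12; EF_E = 12+15 = 27
ES_F = max(EF_A=3, EF_B=8) = 8; EF_F = 8+2 = 10
ES_G = max(EF_D=20, EF_E=27) = 27; EF_G = 27+5 = 32
ES_H = max(EF_D=20, EF_F=10, EF_G=32) = 32; EF_H = 32+8 = 40
Expected project duration μ = 40 hours. Critical path: A → C → E → G → H.

Variance along critical path = 1.778 + 1.000 + 9.000 + 1.778 + 4.000 = 17.556; σ = √17.556 = 4.190 hours.
Z = (32 − 40) / 4.190 = -1.909
P(T ≤ 32) = Φ(-1.909) ≈ 0.028

0.028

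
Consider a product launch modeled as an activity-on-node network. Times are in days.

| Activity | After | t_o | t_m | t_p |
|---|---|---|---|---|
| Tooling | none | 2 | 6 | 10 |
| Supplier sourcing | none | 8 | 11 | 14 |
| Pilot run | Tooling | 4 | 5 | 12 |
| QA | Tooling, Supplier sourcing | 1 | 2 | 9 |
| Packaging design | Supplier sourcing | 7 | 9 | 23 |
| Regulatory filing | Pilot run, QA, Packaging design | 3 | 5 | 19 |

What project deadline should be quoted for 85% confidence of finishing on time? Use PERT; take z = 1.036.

te_Tooling = (2 + 4·6 + 10)/6 = 36/6 = 6; σ²_Tooling = ((10−2)/6)² = 1.778
te_Supplier sourcing = (8 + 4·11 + 14)/6 = 66/6 = 11; σ²_Supplier sourcing = ((14−8)/6)² = 1.000
te_Pilot run = (4 + 4·5 + 12)/6 = 36/6 = 6; σ²_Pilot run = ((12−4)/6)² = 1.778
te_QA = (1 + 4·2 + 9)/6 = 18/6 = 3; σ²_QA = ((9−1)/6)² = 1.778
te_Packaging design = (7 + 4·9 + 23)/6 = 66/6 = 11; σ²_Packaging design = ((23−7)/6)² = 7.111
te_Regulatory filing = (3 + 4·5 + 19)/6 = 42/6 = 7; σ²_Regulatory filing = ((19−3)/6)² = 7.111

Forward pass:
ES_Tooling = 0; EF_Tooling = 6
ES_Supplier sourcing = 0; EF_Supplier sourcing = 11
ES_Pilot run = 6; EF_Pilot run = 6+6 = 12
ES_QA = max(EF_Tooling=6, EF_Supplier sourcing=11) = 11; EF_QA = 11+3 = 14
ES_Packaging design = 11; EF_Packaging design = 11+11 = 22
ES_Regulatory filing = max(EF_Pilot run=12, EF_QA=14, EF_Packaging design=22) = 22; EF_Regulatory filing = 22+7 = 29
Expected project duration μ = 29 days. Critical path: Supplier sourcing → Packaging design → Regulatory filing.

Variance along critical path = 1.000 + 7.111 + 7.111 = 15.222; σ = 3.902 days.
D = μ + z·σ = 29 + 1.036·3.902 = 33.0 days

33.0 days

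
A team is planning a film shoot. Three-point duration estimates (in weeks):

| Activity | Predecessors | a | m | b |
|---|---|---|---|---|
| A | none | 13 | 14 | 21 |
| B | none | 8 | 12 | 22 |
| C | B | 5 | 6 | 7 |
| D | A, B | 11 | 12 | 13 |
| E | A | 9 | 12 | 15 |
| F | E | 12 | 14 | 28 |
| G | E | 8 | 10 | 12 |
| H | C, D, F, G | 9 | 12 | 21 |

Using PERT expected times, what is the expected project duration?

56 weeks

te_A = (13 + 4·14 + 21)/6 = 90/6 = 15
te_B = (8 + 4·12 + 22)/6 = 78/6 = 13
te_C = (5 + 4·6 + 7)/6 = 36/6 = 6
te_D = (11 + 4·12 + 13)/6 = 72/6 = 12
te_E = (9 + 4·12 + 15)/6 = 72/6 = 12
te_F = (12 + 4·14 + 28)/6 = 96/6 = 16
te_G = (8 + 4·10 + 12)/6 = 60/6 = 10
te_H = (9 + 4·12 + 21)/6 = 78/6 = 13

Forward pass:
ES_A = 0; EF_A = 15
ES_B = 0; EF_B = 13
ES_C = 13; EF_C = 13+6 = 19
ES_D = max(EF_A=15, EF_B=13) = 15; EF_D = 15+12 = 27
ES_E = 15; EF_E = 15+12 = 27
ES_F = 27; EF_F = 27+16 = 43
ES_G = 27; EF_G = 27+10 = 37
ES_H = max(EF_C=19, EF_D=27, EF_F=43, EF_G=37) = 43; EF_H = 43+13 = 56
Expected project duration μ = 56 weeks. Critical path: A → E → F → H.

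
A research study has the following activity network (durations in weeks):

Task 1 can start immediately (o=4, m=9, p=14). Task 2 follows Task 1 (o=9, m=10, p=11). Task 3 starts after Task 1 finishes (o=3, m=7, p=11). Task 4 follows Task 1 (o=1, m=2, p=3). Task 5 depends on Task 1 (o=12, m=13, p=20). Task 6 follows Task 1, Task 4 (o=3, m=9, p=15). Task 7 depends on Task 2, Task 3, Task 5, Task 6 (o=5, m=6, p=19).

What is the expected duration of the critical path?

te_Task 1 = (4 + 4·9 + 14)/6 = 54/6 = 9
te_Task 2 = (9 + 4·10 + 11)/6 = 60/6 = 10
te_Task 3 = (3 + 4·7 + 11)/6 = 42/6 = 7
te_Task 4 = (1 + 4·2 + 3)/6 = 12/6 = 2
te_Task 5 = (12 + 4·13 + 20)/6 = 84/6 = 14
te_Task 6 = (3 + 4·9 + 15)/6 = 54/6 = 9
te_Task 7 = (5 + 4·6 + 19)/6 = 48/6 = 8

Forward pass:
ES_Task 1 = 0; EF_Task 1 = 9
ES_Task 2 = 9; EF_Task 2 = 9+10 = 19
ES_Task 3 = 9; EF_Task 3 = 9+7 = 16
ES_Task 4 = 9; EF_Task 4 = 9+2 = 11
ES_Task 5 = 9; EF_Task 5 = 9+14 = 23
ES_Task 6 = max(EF_Task 1=9, EF_Task 4=11) = 11; EF_Task 6 = 11+9 = 20
ES_Task 7 = max(EF_Task 2=19, EF_Task 3=16, EF_Task 5=23, EF_Task 6=20) = 23; EF_Task 7 = 23+8 = 31
Expected project duration μ = 31 weeks. Critical path: Task 1 → Task 5 → Task 7.

31 weeks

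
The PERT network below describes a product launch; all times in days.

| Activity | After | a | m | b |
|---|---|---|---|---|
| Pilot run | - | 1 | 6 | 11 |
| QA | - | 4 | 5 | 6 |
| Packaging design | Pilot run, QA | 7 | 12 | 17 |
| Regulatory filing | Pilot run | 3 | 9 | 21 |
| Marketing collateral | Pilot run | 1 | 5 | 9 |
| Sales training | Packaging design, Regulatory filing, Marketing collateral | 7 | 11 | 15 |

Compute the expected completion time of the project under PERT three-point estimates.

29 days

te_Pilot run = (1 + 4·6 + 11)/6 = 36/6 = 6
te_QA = (4 + 4·5 + 6)/6 = 30/6 = 5
te_Packaging design = (7 + 4·12 + 17)/6 = 72/6 = 12
te_Regulatory filing = (3 + 4·9 + 21)/6 = 60/6 = 10
te_Marketing collateral = (1 + 4·5 + 9)/6 = 30/6 = 5
te_Sales training = (7 + 4·11 + 15)/6 = 66/6 = 11

Forward pass:
ES_Pilot run = 0; EF_Pilot run = 6
ES_QA = 0; EF_QA = 5
ES_Packaging design = max(EF_Pilot run=6, EF_QA=5) = 6; EF_Packaging design = 6+12 = 18
ES_Regulatory filing = 6; EF_Regulatory filing = 6+10 = 16
ES_Marketing collateral = 6; EF_Marketing collateral = 6+5 = 11
ES_Sales training = max(EF_Packaging design=18, EF_Regulatory filing=16, EF_Marketing collateral=11) = 18; EF_Sales training = 18+11 = 29
Expected project duration μ = 29 days. Critical path: Pilot run → Packaging design → Sales training.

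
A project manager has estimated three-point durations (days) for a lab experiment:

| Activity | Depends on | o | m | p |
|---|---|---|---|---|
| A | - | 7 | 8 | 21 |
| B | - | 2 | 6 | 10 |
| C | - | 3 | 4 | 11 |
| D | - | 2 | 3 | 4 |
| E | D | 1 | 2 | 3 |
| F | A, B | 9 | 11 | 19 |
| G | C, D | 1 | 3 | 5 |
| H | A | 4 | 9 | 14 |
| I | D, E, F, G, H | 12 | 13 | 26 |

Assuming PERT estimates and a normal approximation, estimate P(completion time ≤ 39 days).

te_A = (7 + 4·8 + 21)/6 = 60/6 = 10; σ²_A = ((21−7)/6)² = 5.444
te_B = (2 + 4·6 + 10)/6 = 36/6 = 6; σ²_B = ((10−2)/6)² = 1.778
te_C = (3 + 4·4 + 11)/6 = 30/6 = 5; σ²_C = ((11−3)/6)² = 1.778
te_D = (2 + 4·3 + 4)/6 = 18/6 = 3; σ²_D = ((4−2)/6)² = 0.111
te_E = (1 + 4·2 + 3)/6 = 12/6 = 2; σ²_E = ((3−1)/6)² = 0.111
te_F = (9 + 4·11 + 19)/6 = 72/6 = 12; σ²_F = ((19−9)/6)² = 2.778
te_G = (1 + 4·3 + 5)/6 = 18/6 = 3; σ²_G = ((5−1)/6)² = 0.444
te_H = (4 + 4·9 + 14)/6 = 54/6 = 9; σ²_H = ((14−4)/6)² = 2.778
te_I = (12 + 4·13 + 26)/6 = 90/6 = 15; σ²_I = ((26−12)/6)² = 5.444

Forward pass:
ES_A = 0; EF_A = 10
ES_B = 0; EF_B = 6
ES_C = 0; EF_C = 5
ES_D = 0; EF_D = 3
ES_E = 3; EF_E = 3+2 = 5
ES_F = max(EF_A=10, EF_B=6) = 10; EF_F = 10+12 = 22
ES_G = max(EF_C=5, EF_D=3) = 5; EF_G = 5+3 = 8
ES_H = 10; EF_H = 10+9 = 19
ES_I = max(EF_D=3, EF_E=5, EF_F=22, EF_G=8, EF_H=19) = 22; EF_I = 22+15 = 37
Expected project duration μ = 37 days. Critical path: A → F → I.

Variance along critical path = 5.444 + 2.778 + 5.444 = 13.667; σ = √13.667 = 3.697 days.
Z = (39 − 37) / 3.697 = 0.541
P(T ≤ 39) = Φ(0.541) ≈ 0.706

0.706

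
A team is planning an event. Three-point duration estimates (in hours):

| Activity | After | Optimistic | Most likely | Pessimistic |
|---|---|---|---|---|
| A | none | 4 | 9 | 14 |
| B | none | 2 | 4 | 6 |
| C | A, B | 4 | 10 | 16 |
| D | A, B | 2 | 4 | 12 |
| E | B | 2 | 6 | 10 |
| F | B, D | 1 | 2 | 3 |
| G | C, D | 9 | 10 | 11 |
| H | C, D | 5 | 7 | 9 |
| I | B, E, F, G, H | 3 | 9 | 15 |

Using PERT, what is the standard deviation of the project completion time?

3.30 hours

te_A = (4 + 4·9 + 14)/6 = 54/6 = 9; σ²_A = ((14−4)/6)² = 2.778
te_B = (2 + 4·4 + 6)/6 = 24/6 = 4; σ²_B = ((6−2)/6)² = 0.444
te_C = (4 + 4·10 + 16)/6 = 60/6 = 10; σ²_C = ((16−4)/6)² = 4.000
te_D = (2 + 4·4 + 12)/6 = 30/6 = 5; σ²_D = ((12−2)/6)² = 2.778
te_E = (2 + 4·6 + 10)/6 = 36/6 = 6; σ²_E = ((10−2)/6)² = 1.778
te_F = (1 + 4·2 + 3)/6 = 12/6 = 2; σ²_F = ((3−1)/6)² = 0.111
te_G = (9 + 4·10 + 11)/6 = 60/6 = 10; σ²_G = ((11−9)/6)² = 0.111
te_H = (5 + 4·7 + 9)/6 = 42/6 = 7; σ²_H = ((9−5)/6)² = 0.444
te_I = (3 + 4·9 + 15)/6 = 54/6 = 9; σ²_I = ((15−3)/6)² = 4.000

Forward pass:
ES_A = 0; EF_A = 9
ES_B = 0; EF_B = 4
ES_C = max(EF_A=9, EF_B=4) = 9; EF_C = 9+10 = 19
ES_D = max(EF_A=9, EF_B=4) = 9; EF_D = 9+5 = 14
ES_E = 4; EF_E = 4+6 = 10
ES_F = max(EF_B=4, EF_D=14) = 14; EF_F = 14+2 = 16
ES_G = max(EF_C=19, EF_D=14) = 19; EF_G = 19+10 = 29
ES_H = max(EF_C=19, EF_D=14) = 19; EF_H = 19+7 = 26
ES_I = max(EF_B=4, EF_E=10, EF_F=16, EF_G=29, EF_H=26) = 29; EF_I = 29+9 = 38
Expected project duration μ = 38 hours. Critical path: A → C → G → I.

Variance along critical path = 2.778 + 4.000 + 0.111 + 4.000 = 10.889
σ = √10.889 = 3.300 hours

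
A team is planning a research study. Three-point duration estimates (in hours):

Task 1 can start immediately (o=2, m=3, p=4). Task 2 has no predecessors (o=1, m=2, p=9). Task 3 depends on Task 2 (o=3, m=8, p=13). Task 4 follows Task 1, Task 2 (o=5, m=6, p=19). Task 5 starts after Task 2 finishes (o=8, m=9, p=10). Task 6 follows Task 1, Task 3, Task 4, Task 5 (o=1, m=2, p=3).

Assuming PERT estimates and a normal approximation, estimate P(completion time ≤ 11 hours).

te_Task 1 = (2 + 4·3 + 4)/6 = 18/6 = 3; σ²_Task 1 = ((4−2)/6)² = 0.111
te_Task 2 = (1 + 4·2 + 9)/6 = 18/6 = 3; σ²_Task 2 = ((9−1)/6)² = 1.778
te_Task 3 = (3 + 4·8 + 13)/6 = 48/6 = 8; σ²_Task 3 = ((13−3)/6)² = 2.778
te_Task 4 = (5 + 4·6 + 19)/6 = 48/6 = 8; σ²_Task 4 = ((19−5)/6)² = 5.444
te_Task 5 = (8 + 4·9 + 10)/6 = 54/6 = 9; σ²_Task 5 = ((10−8)/6)² = 0.111
te_Task 6 = (1 + 4·2 + 3)/6 = 12/6 = 2; σ²_Task 6 = ((3−1)/6)² = 0.111

Forward pass:
ES_Task 1 = 0; EF_Task 1 = 3
ES_Task 2 = 0; EF_Task 2 = 3
ES_Task 3 = 3; EF_Task 3 = 3+8 = 11
ES_Task 4 = max(EF_Task 1=3, EF_Task 2=3) = 3; EF_Task 4 = 3+8 = 11
ES_Task 5 = 3; EF_Task 5 = 3+9 = 12
ES_Task 6 = max(EF_Task 1=3, EF_Task 3=11, EF_Task 4=11, EF_Task 5=12) = 12; EF_Task 6 = 12+2 = 14
Expected project duration μ = 14 hours. Critical path: Task 2 → Task 5 → Task 6.

Variance along critical path = 1.778 + 0.111 + 0.111 = 2.000; σ = √2.000 = 1.414 hours.
Z = (11 − 14) / 1.414 = -2.121
P(T ≤ 11) = Φ(-2.121) ≈ 0.017

0.017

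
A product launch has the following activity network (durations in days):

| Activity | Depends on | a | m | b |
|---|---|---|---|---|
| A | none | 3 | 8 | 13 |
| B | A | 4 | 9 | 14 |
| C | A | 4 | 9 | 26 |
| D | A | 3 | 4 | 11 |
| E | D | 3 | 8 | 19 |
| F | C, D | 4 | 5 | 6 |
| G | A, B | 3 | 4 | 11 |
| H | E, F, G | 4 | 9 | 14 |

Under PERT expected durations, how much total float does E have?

2 days

te_A = (3 + 4·8 + 13)/6 = 48/6 = 8
te_B = (4 + 4·9 + 14)/6 = 54/6 = 9
te_C = (4 + 4·9 + 26)/6 = 66/6 = 11
te_D = (3 + 4·4 + 11)/6 = 30/6 = 5
te_E = (3 + 4·8 + 19)/6 = 54/6 = 9
te_F = (4 + 4·5 + 6)/6 = 30/6 = 5
te_G = (3 + 4·4 + 11)/6 = 30/6 = 5
te_H = (4 + 4·9 + 14)/6 = 54/6 = 9

Forward pass:
ES_A = 0; EF_A = 8
ES_B = 8; EF_B = 8+9 = 17
ES_C = 8; EF_C = 8+11 = 19
ES_D = 8; EF_D = 8+5 = 13
ES_E = 13; EF_E = 13+9 = 22
ES_F = max(EF_C=19, EF_D=13) = 19; EF_F = 19+5 = 24
ES_G = max(EF_A=8, EF_B=17) = 17; EF_G = 17+5 = 22
ES_H = max(EF_E=22, EF_F=24, EF_G=22) = 24; EF_H = 24+9 = 33
Expected project duration μ = 33 days. Critical path: A → C → F → H.

Backward pass:
LF_H = 33; LS_H = 33−9 = 24
LF_G = LS_H = 24; LS_G = 24−5 = 19
LF_F = LS_H = 24; LS_F = 24−5 = 19
LF_E = LS_H = 24; LS_E = 24−9 = 15
LF_D = min(LS_E=15, LS_F=19) = 15; LS_D = 15−5 = 10
LF_C = LS_F = 19; LS_C = 19−11 = 8
LF_B = LS_G = 19; LS_B = 19−9 = 10
LF_A = min(LS_B=10, LS_C=8, LS_D=10, LS_G=19) = 8; LS_A = 8−8 = 0
Slack_E = LS_E − ES_E = 15 − 13 = 2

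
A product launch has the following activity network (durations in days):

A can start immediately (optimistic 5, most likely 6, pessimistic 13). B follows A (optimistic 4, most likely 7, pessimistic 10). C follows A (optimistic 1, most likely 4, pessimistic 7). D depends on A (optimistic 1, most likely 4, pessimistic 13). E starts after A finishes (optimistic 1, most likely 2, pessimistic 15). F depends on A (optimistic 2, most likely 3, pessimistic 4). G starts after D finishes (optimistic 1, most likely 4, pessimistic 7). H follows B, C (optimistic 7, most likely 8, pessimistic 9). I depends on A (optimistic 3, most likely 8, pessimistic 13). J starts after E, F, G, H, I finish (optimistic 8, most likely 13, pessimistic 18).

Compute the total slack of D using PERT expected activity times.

te_A = (5 + 4·6 + 13)/6 = 42/6 = 7
te_B = (4 + 4·7 + 10)/6 = 42/6 = 7
te_C = (1 + 4·4 + 7)/6 = 24/6 = 4
te_D = (1 + 4·4 + 13)/6 = 30/6 = 5
te_E = (1 + 4·2 + 15)/6 = 24/6 = 4
te_F = (2 + 4·3 + 4)/6 = 18/6 = 3
te_G = (1 + 4·4 + 7)/6 = 24/6 = 4
te_H = (7 + 4·8 + 9)/6 = 48/6 = 8
te_I = (3 + 4·8 + 13)/6 = 48/6 = 8
te_J = (8 + 4·13 + 18)/6 = 78/6 = 13

Forward pass:
ES_A = 0; EF_A = 7
ES_B = 7; EF_B = 7+7 = 14
ES_C = 7; EF_C = 7+4 = 11
ES_D = 7; EF_D = 7+5 = 12
ES_E = 7; EF_E = 7+4 = 11
ES_F = 7; EF_F = 7+3 = 10
ES_G = 12; EF_G = 12+4 = 16
ES_H = max(EF_B=14, EF_C=11) = 14; EF_H = 14+8 = 22
ES_I = 7; EF_I = 7+8 = 15
ES_J = max(EF_E=11, EF_F=10, EF_G=16, EF_H=22, EF_I=15) = 22; EF_J = 22+13 = 35
Expected project duration μ = 35 days. Critical path: A → B → H → J.

Backward pass:
LF_J = 35; LS_J = 35−13 = 22
LF_I = LS_J = 22; LS_I = 22−8 = 14
LF_H = LS_J = 22; LS_H = 22−8 = 14
LF_G = LS_J = 22; LS_G = 22−4 = 18
LF_F = LS_J = 22; LS_F = 22−3 = 19
LF_E = LS_J = 22; LS_E = 22−4 = 18
LF_D = LS_G = 18; LS_D = 18−5 = 13
LF_C = LS_H = 14; LS_C = 14−4 = 10
LF_B = LS_H = 14; LS_B = 14−7 = 7
LF_A = min(LS_B=7, LS_C=10, LS_D=13, LS_E=18, LS_F=19, LS_I=14) = 7; LS_A = 7−7 = 0
Slack_D = LS_D − ES_D = 13 − 7 = 6

6 days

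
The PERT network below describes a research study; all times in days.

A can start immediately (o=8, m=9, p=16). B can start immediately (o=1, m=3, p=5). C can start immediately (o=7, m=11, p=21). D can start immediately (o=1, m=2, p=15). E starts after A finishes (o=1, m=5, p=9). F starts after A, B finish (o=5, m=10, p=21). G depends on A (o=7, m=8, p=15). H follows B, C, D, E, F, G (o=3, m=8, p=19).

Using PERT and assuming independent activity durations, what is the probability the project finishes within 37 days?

0.960

te_A = (8 + 4·9 + 16)/6 = 60/6 = 10; σ²_A = ((16−8)/6)² = 1.778
te_B = (1 + 4·3 + 5)/6 = 18/6 = 3; σ²_B = ((5−1)/6)² = 0.444
te_C = (7 + 4·11 + 21)/6 = 72/6 = 12; σ²_C = ((21−7)/6)² = 5.444
te_D = (1 + 4·2 + 15)/6 = 24/6 = 4; σ²_D = ((15−1)/6)² = 5.444
te_E = (1 + 4·5 + 9)/6 = 30/6 = 5; σ²_E = ((9−1)/6)² = 1.778
te_F = (5 + 4·10 + 21)/6 = 66/6 = 11; σ²_F = ((21−5)/6)² = 7.111
te_G = (7 + 4·8 + 15)/6 = 54/6 = 9; σ²_G = ((15−7)/6)² = 1.778
te_H = (3 + 4·8 + 19)/6 = 54/6 = 9; σ²_H = ((19−3)/6)² = 7.111

Forward pass:
ES_A = 0; EF_A = 10
ES_B = 0; EF_B = 3
ES_C = 0; EF_C = 12
ES_D = 0; EF_D = 4
ES_E = 10; EF_E = 10+5 = 15
ES_F = max(EF_A=10, EF_B=3) = 10; EF_F = 10+11 = 21
ES_G = 10; EF_G = 10+9 = 19
ES_H = max(EF_B=3, EF_C=12, EF_D=4, EF_E=15, EF_F=21, EF_G=19) = 21; EF_H = 21+9 = 30
Expected project duration μ = 30 days. Critical path: A → F → H.

Variance along critical path = 1.778 + 7.111 + 7.111 = 16.000; σ = √16.000 = 4.000 days.
Z = (37 − 30) / 4.000 = 1.750
P(T ≤ 37) = Φ(1.750) ≈ 0.960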